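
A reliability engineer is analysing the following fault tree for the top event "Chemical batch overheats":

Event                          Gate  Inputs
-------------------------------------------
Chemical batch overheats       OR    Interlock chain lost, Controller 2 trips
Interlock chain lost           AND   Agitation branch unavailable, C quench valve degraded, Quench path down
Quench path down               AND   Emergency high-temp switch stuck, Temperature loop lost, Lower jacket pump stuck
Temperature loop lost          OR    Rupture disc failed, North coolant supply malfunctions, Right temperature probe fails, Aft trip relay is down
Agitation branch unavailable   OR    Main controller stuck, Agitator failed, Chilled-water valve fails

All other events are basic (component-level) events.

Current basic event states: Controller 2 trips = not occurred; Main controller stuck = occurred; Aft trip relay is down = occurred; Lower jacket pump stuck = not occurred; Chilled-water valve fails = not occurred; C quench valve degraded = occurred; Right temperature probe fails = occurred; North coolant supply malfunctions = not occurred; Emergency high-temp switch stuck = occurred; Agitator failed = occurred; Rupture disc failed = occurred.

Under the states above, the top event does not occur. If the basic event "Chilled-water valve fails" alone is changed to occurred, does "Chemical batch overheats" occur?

No

Counterfactual: set "Chilled-water valve fails" to occurred.
Agitation branch unavailable [OR]: Main controller stuck=occurs, Agitator failed=occurs, Chilled-water valve fails=occurs → at least one input occurs → occurs.
Temperature loop lost [OR]: Rupture disc failed=occurs, North coolant supply malfunctions=not, Right temperature probe fails=occurs, Aft trip relay is down=occurs → at least one input occurs → occurs.
Quench path down [AND]: Emergency high-temp switch stuck=occurs, Temperature loop lost=occurs, Lower jacket pump stuck=not → not all inputs occur → does not occur.
Interlock chain lost [AND]: Agitation branch unavailable=occurs, C quench valve degraded=occurs, Quench path down=not → not all inputs occur → does not occur.
Chemical batch overheats [OR]: Interlock chain lost=not, Controller 2 trips=not → no input occurs → does not occur.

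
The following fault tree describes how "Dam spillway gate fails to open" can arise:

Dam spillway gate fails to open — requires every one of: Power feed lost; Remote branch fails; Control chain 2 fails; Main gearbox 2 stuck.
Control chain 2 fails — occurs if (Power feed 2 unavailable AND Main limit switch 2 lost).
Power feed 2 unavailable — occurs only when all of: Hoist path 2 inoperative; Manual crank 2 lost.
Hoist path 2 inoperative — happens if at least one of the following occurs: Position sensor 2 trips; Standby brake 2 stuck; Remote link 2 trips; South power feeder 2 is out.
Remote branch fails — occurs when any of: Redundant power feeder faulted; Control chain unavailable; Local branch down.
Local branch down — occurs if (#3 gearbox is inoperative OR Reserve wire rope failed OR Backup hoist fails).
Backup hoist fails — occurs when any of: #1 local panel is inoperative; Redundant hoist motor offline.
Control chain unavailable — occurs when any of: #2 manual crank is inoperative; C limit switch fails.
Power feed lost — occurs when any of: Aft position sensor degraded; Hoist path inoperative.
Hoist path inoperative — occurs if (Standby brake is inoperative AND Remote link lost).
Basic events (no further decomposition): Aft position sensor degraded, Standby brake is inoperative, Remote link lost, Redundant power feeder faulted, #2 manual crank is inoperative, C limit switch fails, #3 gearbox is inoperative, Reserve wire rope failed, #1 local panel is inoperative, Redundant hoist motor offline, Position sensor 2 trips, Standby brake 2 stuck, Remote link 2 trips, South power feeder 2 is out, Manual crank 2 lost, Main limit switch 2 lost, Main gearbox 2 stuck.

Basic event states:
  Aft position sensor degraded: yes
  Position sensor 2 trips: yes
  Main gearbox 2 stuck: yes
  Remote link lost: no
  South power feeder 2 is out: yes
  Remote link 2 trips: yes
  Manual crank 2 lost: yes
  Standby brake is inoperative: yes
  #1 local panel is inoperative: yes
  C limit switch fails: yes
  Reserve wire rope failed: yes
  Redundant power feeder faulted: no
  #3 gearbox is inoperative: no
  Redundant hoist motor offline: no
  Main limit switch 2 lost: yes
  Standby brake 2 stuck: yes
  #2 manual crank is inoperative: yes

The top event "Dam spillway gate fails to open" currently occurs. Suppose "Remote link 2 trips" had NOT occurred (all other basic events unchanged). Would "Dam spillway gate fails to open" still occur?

Yes

Counterfactual: set "Remote link 2 trips" to not occurred.
Hoist path inoperative [AND]: Standby brake is inoperative=occurs, Remote link lost=not → not all inputs occur → does not occur.
Power feed lost [OR]: Aft position sensor degraded=occurs, Hoist path inoperative=not → at least one input occurs → occurs.
Control chain unavailable [OR]: #2 manual crank is inoperative=occurs, C limit switch fails=occurs → at least one input occurs → occurs.
Backup hoist fails [OR]: #1 local panel is inoperative=occurs, Redundant hoist motor offline=not → at least one input occurs → occurs.
Local branch down [OR]: #3 gearbox is inoperative=not, Reserve wire rope failed=occurs, Backup hoist fails=occurs → at least one input occurs → occurs.
Remote branch fails [OR]: Redundant power feeder faulted=not, Control chain unavailable=occurs, Local branch down=occurs → at least one input occurs → occurs.
Hoist path 2 inoperative [OR]: Position sensor 2 trips=occurs, Standby brake 2 stuck=occurs, Remote link 2 trips=not, South power feeder 2 is out=occurs → at least one input occurs → occurs.
Power feed 2 unavailable [AND]: Hoist path 2 inoperative=occurs, Manual crank 2 lost=occurs → all inputs occur → occurs.
Control chain 2 fails [AND]: Power feed 2 unavailable=occurs, Main limit switch 2 lost=occurs → all inputs occur → occurs.
Dam spillway gate fails to open [AND]: Power feed lost=occurs, Remote branch fails=occurs, Control chain 2 fails=occurs, Main gearbox 2 stuck=occurs → all inputs occur → occurs.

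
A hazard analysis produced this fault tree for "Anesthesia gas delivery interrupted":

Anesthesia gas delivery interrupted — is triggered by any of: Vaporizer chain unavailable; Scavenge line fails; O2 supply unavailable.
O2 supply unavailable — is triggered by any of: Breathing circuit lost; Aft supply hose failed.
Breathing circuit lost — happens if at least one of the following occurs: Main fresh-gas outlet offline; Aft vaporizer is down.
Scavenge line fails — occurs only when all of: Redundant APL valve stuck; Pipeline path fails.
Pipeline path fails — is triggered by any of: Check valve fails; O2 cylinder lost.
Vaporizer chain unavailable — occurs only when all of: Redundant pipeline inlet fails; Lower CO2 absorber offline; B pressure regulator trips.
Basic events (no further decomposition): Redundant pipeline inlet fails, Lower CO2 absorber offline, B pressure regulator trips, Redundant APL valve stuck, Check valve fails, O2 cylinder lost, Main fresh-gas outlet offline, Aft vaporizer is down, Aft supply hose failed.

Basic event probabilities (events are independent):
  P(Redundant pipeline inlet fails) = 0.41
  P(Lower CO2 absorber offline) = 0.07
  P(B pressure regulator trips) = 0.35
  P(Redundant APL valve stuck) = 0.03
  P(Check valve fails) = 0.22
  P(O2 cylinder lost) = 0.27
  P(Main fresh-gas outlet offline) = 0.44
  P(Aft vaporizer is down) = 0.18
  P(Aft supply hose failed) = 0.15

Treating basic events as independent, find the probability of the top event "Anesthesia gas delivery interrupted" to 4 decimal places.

P(Vaporizer chain unavailable) [AND] = 0.41 × 0.07 × 0.35 = 0.010045
P(Pipeline path fails) [OR] = 1 − (1−0.22) × (1−0.27) = 0.430600
P(Scavenge line fails) [AND] = 0.03 × 0.430600 = 0.012918
P(Breathing circuit lost) [OR] = 1 − (1−0.44) × (1−0.18) = 0.540800
P(O2 supply unavailable) [OR] = 1 − (1−0.540800) × (1−0.15) = 0.609680
P(Anesthesia gas delivery interrupted) [OR] = 1 − (1−0.010045) × (1−0.012918) × (1−0.609680) = 0.618592
Rounded to 4 decimal places: P(Anesthesia gas delivery interrupted) ≈ 0.6186.

0.6186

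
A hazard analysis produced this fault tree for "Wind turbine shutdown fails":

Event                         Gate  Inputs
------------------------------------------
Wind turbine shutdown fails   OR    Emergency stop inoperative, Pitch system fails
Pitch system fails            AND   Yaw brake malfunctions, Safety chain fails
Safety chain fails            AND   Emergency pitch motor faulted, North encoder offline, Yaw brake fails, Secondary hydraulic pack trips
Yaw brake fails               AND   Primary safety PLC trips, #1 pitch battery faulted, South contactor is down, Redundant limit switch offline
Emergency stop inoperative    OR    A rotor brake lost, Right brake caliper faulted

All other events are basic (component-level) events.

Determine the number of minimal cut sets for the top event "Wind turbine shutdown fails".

Emergency stop inoperative [OR]: union of children's cut sets → 2 cut set(s).
Yaw brake fails [AND]: one cut set from each child combined → 1 × 1 × 1 × 1 = 1 cut set(s).
Safety chain fails [AND]: one cut set from each child combined → 1 × 1 × 1 × 1 = 1 cut set(s).
Pitch system fails [AND]: one cut set from each child combined → 1 × 1 = 1 cut set(s).
Wind turbine shutdown fails [OR]: union of children's cut sets → 3 cut set(s).
Minimal cut sets: {A rotor brake lost}; {Right brake caliper faulted}; {#1 pitch battery faulted, Emergency pitch motor faulted, North encoder offline, Primary safety PLC trips, Redundant limit switch offline, Secondary hydraulic pack trips, South contactor is down, Yaw brake malfunctions}.

3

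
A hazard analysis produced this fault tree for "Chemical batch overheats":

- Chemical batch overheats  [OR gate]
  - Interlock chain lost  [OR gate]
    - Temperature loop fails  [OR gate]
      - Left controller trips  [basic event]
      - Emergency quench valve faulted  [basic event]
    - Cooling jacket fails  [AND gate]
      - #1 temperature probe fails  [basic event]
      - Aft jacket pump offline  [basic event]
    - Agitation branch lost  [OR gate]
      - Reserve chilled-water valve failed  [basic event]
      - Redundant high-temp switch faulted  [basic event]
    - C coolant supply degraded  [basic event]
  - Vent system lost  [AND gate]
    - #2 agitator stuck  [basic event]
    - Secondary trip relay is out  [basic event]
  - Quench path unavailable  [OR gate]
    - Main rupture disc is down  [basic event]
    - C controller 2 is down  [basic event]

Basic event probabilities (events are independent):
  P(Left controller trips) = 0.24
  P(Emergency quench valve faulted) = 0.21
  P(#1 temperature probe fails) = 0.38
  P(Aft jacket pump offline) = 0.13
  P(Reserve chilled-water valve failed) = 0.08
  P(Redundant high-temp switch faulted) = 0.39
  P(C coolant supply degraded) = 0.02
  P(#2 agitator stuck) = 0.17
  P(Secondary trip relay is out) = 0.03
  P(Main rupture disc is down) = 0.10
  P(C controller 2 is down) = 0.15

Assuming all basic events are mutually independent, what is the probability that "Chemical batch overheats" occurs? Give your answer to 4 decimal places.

0.7611

P(Temperature loop fails) [OR] = 1 − (1−0.24) × (1−0.21) = 0.399600
P(Cooling jacket fails) [AND] = 0.38 × 0.13 = 0.049400
P(Agitation branch lost) [OR] = 1 − (1−0.08) × (1−0.39) = 0.438800
P(Interlock chain lost) [OR] = 1 − (1−0.399600) × (1−0.049400) × (1−0.438800) × (1−0.02) = 0.686107
P(Vent system lost) [AND] = 0.17 × 0.03 = 0.005100
P(Quench path unavailable) [OR] = 1 − (1−0.10) × (1−0.15) = 0.235000
P(Chemical batch overheats) [OR] = 1 − (1−0.686107) × (1−0.005100) × (1−0.235000) = 0.761097
Rounded to 4 decimal places: P(Chemical batch overheats) ≈ 0.7611.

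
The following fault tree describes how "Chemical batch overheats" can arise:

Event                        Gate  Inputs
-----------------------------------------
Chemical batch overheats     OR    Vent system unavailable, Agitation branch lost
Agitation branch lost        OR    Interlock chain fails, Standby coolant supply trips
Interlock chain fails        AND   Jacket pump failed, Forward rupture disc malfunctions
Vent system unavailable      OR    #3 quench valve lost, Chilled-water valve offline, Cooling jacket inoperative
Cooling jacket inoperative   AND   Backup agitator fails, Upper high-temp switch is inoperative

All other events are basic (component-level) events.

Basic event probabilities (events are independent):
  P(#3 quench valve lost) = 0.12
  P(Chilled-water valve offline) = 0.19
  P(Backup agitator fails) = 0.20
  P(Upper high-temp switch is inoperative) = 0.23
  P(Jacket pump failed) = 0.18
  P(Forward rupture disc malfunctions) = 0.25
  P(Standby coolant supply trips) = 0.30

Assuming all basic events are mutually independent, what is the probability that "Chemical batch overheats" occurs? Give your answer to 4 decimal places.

0.5454

P(Cooling jacket inoperative) [AND] = 0.20 × 0.23 = 0.046000
P(Vent system unavailable) [OR] = 1 − (1−0.12) × (1−0.19) × (1−0.046000) = 0.319989
P(Interlock chain fails) [AND] = 0.18 × 0.25 = 0.045000
P(Agitation branch lost) [OR] = 1 − (1−0.045000) × (1−0.30) = 0.331500
P(Chemical batch overheats) [OR] = 1 − (1−0.319989) × (1−0.331500) = 0.545413
Rounded to 4 decimal places: P(Chemical batch overheats) ≈ 0.5454.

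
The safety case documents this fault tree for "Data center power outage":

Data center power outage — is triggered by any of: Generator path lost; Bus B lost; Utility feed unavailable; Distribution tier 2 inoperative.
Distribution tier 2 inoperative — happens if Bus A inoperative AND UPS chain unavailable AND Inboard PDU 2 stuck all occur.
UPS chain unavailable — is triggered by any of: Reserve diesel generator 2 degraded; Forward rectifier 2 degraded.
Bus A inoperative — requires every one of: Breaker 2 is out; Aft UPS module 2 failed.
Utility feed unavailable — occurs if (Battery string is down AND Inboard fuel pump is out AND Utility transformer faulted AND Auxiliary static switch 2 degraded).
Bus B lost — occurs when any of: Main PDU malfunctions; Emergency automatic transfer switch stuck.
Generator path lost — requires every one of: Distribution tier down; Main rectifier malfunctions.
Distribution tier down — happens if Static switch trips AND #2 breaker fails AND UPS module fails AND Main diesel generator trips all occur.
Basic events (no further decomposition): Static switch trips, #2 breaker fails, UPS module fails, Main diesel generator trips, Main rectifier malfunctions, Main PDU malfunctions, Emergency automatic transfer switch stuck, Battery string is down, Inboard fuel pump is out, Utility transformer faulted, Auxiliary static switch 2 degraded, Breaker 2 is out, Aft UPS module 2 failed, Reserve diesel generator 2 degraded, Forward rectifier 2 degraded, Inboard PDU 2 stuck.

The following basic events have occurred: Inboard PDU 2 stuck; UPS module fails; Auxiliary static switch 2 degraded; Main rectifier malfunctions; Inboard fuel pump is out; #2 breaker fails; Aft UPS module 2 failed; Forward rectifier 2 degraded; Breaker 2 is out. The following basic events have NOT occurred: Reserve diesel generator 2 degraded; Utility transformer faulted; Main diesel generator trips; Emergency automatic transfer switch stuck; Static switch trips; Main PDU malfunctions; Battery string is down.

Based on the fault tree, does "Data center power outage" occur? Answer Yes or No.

Yes

Distribution tier down [AND]: Static switch trips=not, #2 breaker fails=occurs, UPS module fails=occurs, Main diesel generator trips=not → not all inputs occur → does not occur.
Generator path lost [AND]: Distribution tier down=not, Main rectifier malfunctions=occurs → not all inputs occur → does not occur.
Bus B lost [OR]: Main PDU malfunctions=not, Emergency automatic transfer switch stuck=not → no input occurs → does not occur.
Utility feed unavailable [AND]: Battery string is down=not, Inboard fuel pump is out=occurs, Utility transformer faulted=not, Auxiliary static switch 2 degraded=occurs → not all inputs occur → does not occur.
Bus A inoperative [AND]: Breaker 2 is out=occurs, Aft UPS module 2 failed=occurs → all inputs occur → occurs.
UPS chain unavailable [OR]: Reserve diesel generator 2 degraded=not, Forward rectifier 2 degraded=occurs → at least one input occurs → occurs.
Distribution tier 2 inoperative [AND]: Bus A inoperative=occurs, UPS chain unavailable=occurs, Inboard PDU 2 stuck=occurs → all inputs occur → occurs.
Data center power outage [OR]: Generator path lost=not, Bus B lost=not, Utility feed unavailable=not, Distribution tier 2 inoperative=occurs → at least one input occurs → occurs.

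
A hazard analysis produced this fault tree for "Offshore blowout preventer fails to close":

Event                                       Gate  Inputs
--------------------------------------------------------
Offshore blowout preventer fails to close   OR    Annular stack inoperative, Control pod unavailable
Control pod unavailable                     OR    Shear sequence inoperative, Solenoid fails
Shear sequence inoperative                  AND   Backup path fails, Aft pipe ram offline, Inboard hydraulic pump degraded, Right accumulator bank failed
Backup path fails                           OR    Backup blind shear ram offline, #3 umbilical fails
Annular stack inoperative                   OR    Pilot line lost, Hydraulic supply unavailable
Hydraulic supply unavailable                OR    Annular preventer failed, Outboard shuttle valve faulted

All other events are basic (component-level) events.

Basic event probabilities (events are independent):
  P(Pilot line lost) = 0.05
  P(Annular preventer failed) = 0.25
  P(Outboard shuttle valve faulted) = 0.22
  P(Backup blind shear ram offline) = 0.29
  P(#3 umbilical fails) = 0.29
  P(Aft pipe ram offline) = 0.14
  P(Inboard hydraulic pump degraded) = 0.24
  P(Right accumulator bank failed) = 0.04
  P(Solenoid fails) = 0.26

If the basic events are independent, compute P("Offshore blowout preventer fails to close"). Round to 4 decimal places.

P(Hydraulic supply unavailable) [OR] = 1 − (1−0.25) × (1−0.22) = 0.415000
P(Annular stack inoperative) [OR] = 1 − (1−0.05) × (1−0.415000) = 0.444250
P(Backup path fails) [OR] = 1 − (1−0.29) × (1−0.29) = 0.495900
P(Shear sequence inoperative) [AND] = 0.495900 × 0.14 × 0.24 × 0.04 = 0.000666
P(Control pod unavailable) [OR] = 1 − (1−0.000666) × (1−0.26) = 0.260493
P(Offshore blowout preventer fails to close) [OR] = 1 − (1−0.444250) × (1−0.260493) = 0.589019
Rounded to 4 decimal places: P(Offshore blowout preventer fails to close) ≈ 0.5890.

0.5890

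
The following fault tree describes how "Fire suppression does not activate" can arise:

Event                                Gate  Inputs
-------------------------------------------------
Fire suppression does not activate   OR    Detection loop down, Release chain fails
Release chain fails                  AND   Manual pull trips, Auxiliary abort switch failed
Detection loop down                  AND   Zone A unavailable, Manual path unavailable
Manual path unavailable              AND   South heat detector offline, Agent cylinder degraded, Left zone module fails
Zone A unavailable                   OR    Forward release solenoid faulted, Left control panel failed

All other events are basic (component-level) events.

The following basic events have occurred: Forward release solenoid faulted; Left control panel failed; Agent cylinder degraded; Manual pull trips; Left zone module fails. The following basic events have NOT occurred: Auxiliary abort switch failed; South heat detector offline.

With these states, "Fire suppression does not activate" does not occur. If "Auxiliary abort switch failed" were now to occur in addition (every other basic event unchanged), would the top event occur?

Counterfactual: set "Auxiliary abort switch failed" to occurred.
Zone A unavailable [OR]: Forward release solenoid faulted=occurs, Left control panel failed=occurs → at least one input occurs → occurs.
Manual path unavailable [AND]: South heat detector offline=not, Agent cylinder degraded=occurs, Left zone module fails=occurs → not all inputs occur → does not occur.
Detection loop down [AND]: Zone A unavailable=occurs, Manual path unavailable=not → not all inputs occur → does not occur.
Release chain fails [AND]: Manual pull trips=occurs, Auxiliary abort switch failed=occurs → all inputs occur → occurs.
Fire suppression does not activate [OR]: Detection loop down=not, Release chain fails=occurs → at least one input occurs → occurs.

Yes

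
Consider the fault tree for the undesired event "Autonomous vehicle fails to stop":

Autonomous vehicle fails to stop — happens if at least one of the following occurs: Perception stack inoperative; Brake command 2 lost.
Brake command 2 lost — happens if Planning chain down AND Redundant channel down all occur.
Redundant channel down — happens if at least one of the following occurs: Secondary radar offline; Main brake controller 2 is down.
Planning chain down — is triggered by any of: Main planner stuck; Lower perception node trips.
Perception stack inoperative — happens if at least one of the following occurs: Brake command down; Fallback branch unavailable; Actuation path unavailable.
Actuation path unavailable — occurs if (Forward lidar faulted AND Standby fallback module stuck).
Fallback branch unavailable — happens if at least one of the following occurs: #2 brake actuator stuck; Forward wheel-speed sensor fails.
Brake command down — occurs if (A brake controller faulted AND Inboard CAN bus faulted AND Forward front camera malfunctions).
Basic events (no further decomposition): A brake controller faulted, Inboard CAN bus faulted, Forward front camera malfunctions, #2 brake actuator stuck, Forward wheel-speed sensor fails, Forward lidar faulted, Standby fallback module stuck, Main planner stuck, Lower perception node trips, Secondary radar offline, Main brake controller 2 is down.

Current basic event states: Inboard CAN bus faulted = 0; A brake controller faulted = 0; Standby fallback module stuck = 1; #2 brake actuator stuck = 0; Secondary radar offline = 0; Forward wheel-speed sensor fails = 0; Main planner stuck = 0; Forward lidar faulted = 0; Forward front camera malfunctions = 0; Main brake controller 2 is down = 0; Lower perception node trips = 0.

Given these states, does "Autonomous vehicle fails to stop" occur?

No

Brake command down [AND]: A brake controller faulted=not, Inboard CAN bus faulted=not, Forward front camera malfunctions=not → not all inputs occur → does not occur.
Fallback branch unavailable [OR]: #2 brake actuator stuck=not, Forward wheel-speed sensor fails=not → no input occurs → does not occur.
Actuation path unavailable [AND]: Forward lidar faulted=not, Standby fallback module stuck=occurs → not all inputs occur → does not occur.
Perception stack inoperative [OR]: Brake command down=not, Fallback branch unavailable=not, Actuation path unavailable=not → no input occurs → does not occur.
Planning chain down [OR]: Main planner stuck=not, Lower perception node trips=not → no input occurs → does not occur.
Redundant channel down [OR]: Secondary radar offline=not, Main brake controller 2 is down=not → no input occurs → does not occur.
Brake command 2 lost [AND]: Planning chain down=not, Redundant channel down=not → not all inputs occur → does not occur.
Autonomous vehicle fails to stop [OR]: Perception stack inoperative=not, Brake command 2 lost=not → no input occurs → does not occur.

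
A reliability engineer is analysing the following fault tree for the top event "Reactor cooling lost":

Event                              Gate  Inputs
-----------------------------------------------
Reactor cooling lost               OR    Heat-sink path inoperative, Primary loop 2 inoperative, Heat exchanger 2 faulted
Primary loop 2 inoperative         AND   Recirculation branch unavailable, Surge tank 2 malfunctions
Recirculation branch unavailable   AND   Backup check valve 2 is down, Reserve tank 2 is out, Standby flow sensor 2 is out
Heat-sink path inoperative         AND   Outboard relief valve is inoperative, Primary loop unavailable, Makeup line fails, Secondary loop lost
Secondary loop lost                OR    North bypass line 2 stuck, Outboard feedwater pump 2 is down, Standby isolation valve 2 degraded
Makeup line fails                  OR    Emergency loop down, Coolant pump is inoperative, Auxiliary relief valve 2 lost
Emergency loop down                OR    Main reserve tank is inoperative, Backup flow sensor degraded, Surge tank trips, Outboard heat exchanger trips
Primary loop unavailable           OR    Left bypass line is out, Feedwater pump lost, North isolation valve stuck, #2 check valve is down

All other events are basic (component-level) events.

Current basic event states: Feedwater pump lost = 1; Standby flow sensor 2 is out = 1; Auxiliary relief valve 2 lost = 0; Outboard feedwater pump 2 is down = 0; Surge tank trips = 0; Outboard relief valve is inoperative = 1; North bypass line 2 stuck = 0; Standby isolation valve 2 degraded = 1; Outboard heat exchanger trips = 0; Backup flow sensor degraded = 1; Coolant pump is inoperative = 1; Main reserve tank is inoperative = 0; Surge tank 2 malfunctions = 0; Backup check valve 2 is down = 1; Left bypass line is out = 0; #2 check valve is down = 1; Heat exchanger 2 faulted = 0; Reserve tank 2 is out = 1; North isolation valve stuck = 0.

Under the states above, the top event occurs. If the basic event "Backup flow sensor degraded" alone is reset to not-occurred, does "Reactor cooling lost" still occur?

Yes

Counterfactual: set "Backup flow sensor degraded" to not occurred.
Primary loop unavailable [OR]: Left bypass line is out=not, Feedwater pump lost=occurs, North isolation valve stuck=not, #2 check valve is down=occurs → at least one input occurs → occurs.
Emergency loop down [OR]: Main reserve tank is inoperative=not, Backup flow sensor degraded=not, Surge tank trips=not, Outboard heat exchanger trips=not → no input occurs → does not occur.
Makeup line fails [OR]: Emergency loop down=not, Coolant pump is inoperative=occurs, Auxiliary relief valve 2 lost=not → at least one input occurs → occurs.
Secondary loop lost [OR]: North bypass line 2 stuck=not, Outboard feedwater pump 2 is down=not, Standby isolation valve 2 degraded=occurs → at least one input occurs → occurs.
Heat-sink path inoperative [AND]: Outboard relief valve is inoperative=occurs, Primary loop unavailable=occurs, Makeup line fails=occurs, Secondary loop lost=occurs → all inputs occur → occurs.
Recirculation branch unavailable [AND]: Backup check valve 2 is down=occurs, Reserve tank 2 is out=occurs, Standby flow sensor 2 is out=occurs → all inputs occur → occurs.
Primary loop 2 inoperative [AND]: Recirculation branch unavailable=occurs, Surge tank 2 malfunctions=not → not all inputs occur → does not occur.
Reactor cooling lost [OR]: Heat-sink path inoperative=occurs, Primary loop 2 inoperative=not, Heat exchanger 2 faulted=not → at least one input occurs → occurs.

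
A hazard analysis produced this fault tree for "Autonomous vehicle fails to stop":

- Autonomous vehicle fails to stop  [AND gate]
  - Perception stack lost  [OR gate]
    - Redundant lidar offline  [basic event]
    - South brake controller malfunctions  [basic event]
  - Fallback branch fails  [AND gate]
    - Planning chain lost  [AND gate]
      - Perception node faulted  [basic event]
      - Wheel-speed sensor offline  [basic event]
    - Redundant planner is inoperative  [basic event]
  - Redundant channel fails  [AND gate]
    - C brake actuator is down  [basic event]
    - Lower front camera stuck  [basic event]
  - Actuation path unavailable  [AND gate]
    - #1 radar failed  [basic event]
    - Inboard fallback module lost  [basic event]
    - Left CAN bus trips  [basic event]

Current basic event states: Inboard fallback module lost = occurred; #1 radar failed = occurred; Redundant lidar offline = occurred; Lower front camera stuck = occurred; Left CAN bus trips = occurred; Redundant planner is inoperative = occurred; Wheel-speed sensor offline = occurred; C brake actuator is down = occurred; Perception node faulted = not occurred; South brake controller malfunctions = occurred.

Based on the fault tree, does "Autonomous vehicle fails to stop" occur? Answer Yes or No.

Perception stack lost [OR]: Redundant lidar offline=occurs, South brake controller malfunctions=occurs → at least one input occurs → occurs.
Planning chain lost [AND]: Perception node faulted=not, Wheel-speed sensor offline=occurs → not all inputs occur → does not occur.
Fallback branch fails [AND]: Planning chain lost=not, Redundant planner is inoperative=occurs → not all inputs occur → does not occur.
Redundant channel fails [AND]: C brake actuator is down=occurs, Lower front camera stuck=occurs → all inputs occur → occurs.
Actuation path unavailable [AND]: #1 radar failed=occurs, Inboard fallback module lost=occurs, Left CAN bus trips=occurs → all inputs occur → occurs.
Autonomous vehicle fails to stop [AND]: Perception stack lost=occurs, Fallback branch fails=not, Redundant channel fails=occurs, Actuation path unavailable=occurs → not all inputs occur → does not occur.

No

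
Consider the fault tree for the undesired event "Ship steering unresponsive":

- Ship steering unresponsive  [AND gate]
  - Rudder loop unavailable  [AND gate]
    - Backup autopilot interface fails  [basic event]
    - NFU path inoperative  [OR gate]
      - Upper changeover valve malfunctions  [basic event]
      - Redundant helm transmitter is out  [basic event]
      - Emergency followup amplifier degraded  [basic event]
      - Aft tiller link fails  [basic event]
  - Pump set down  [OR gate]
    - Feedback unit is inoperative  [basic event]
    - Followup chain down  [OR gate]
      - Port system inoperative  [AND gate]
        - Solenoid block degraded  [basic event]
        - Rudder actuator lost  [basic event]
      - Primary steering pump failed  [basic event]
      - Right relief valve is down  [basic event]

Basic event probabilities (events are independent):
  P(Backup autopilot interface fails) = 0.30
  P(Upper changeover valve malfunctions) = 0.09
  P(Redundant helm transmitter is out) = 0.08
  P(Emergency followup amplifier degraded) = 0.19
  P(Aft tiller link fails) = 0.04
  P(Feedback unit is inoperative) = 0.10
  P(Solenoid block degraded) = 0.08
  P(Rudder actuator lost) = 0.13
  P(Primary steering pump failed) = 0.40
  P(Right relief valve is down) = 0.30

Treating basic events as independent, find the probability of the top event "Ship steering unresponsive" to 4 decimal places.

0.0655

P(NFU path inoperative) [OR] = 1 − (1−0.09) × (1−0.08) × (1−0.19) × (1−0.04) = 0.348993
P(Rudder loop unavailable) [AND] = 0.30 × 0.348993 = 0.104698
P(Port system inoperative) [AND] = 0.08 × 0.13 = 0.010400
P(Followup chain down) [OR] = 1 − (1−0.010400) × (1−0.40) × (1−0.30) = 0.584368
P(Pump set down) [OR] = 1 − (1−0.10) × (1−0.584368) = 0.625931
P(Ship steering unresponsive) [AND] = 0.104698 × 0.625931 = 0.065534
Rounded to 4 decimal places: P(Ship steering unresponsive) ≈ 0.0655.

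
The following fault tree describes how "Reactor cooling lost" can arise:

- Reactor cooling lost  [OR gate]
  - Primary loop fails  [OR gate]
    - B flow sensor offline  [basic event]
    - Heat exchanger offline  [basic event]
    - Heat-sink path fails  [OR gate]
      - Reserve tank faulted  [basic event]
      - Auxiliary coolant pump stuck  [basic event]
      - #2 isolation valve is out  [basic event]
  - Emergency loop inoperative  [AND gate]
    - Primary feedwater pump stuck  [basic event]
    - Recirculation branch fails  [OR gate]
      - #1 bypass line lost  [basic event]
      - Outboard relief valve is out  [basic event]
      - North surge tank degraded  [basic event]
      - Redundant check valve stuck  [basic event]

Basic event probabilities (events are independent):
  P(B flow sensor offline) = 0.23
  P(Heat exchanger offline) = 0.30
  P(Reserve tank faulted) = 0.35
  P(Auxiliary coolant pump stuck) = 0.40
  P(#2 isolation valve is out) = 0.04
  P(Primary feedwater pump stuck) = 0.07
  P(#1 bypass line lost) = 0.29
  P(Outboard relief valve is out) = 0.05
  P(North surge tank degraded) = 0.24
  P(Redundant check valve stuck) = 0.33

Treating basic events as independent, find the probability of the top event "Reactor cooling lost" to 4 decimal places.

P(Heat-sink path fails) [OR] = 1 − (1−0.35) × (1−0.40) × (1−0.04) = 0.625600
P(Primary loop fails) [OR] = 1 − (1−0.23) × (1−0.30) × (1−0.625600) = 0.798198
P(Recirculation branch fails) [OR] = 1 − (1−0.29) × (1−0.05) × (1−0.24) × (1−0.33) = 0.656545
P(Emergency loop inoperative) [AND] = 0.07 × 0.656545 = 0.045958
P(Reactor cooling lost) [OR] = 1 − (1−0.798198) × (1−0.045958) = 0.807472
Rounded to 4 decimal places: P(Reactor cooling lost) ≈ 0.8075.

0.8075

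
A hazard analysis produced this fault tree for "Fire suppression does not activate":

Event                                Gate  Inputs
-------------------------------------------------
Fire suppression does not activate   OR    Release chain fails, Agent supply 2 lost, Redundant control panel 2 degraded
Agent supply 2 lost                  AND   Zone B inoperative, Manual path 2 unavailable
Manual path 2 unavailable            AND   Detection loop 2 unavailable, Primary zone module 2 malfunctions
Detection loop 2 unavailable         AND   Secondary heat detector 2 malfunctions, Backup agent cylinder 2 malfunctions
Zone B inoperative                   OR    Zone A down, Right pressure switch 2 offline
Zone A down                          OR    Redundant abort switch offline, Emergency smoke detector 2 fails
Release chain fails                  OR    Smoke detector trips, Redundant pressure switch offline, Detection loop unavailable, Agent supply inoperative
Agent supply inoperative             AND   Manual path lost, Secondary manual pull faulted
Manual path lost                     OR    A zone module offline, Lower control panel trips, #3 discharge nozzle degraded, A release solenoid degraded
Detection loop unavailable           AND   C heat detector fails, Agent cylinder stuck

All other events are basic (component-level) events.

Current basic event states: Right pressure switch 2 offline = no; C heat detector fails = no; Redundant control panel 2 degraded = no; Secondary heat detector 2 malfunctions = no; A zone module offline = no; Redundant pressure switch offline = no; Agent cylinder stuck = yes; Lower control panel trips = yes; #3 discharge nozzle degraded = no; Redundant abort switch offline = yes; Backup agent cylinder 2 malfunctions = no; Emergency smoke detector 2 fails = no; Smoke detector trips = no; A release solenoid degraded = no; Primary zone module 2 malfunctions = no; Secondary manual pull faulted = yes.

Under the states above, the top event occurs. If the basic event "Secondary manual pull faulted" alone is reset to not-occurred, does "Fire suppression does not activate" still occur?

Counterfactual: set "Secondary manual pull faulted" to not occurred.
Detection loop unavailable [AND]: C heat detector fails=not, Agent cylinder stuck=occurs → not all inputs occur → does not occur.
Manual path lost [OR]: A zone module offline=not, Lower control panel trips=occurs, #3 discharge nozzle degraded=not, A release solenoid degraded=not → at least one input occurs → occurs.
Agent supply inoperative [AND]: Manual path lost=occurs, Secondary manual pull faulted=not → not all inputs occur → does not occur.
Release chain fails [OR]: Smoke detector trips=not, Redundant pressure switch offline=not, Detection loop unavailable=not, Agent supply inoperative=not → no input occurs → does not occur.
Zone A down [OR]: Redundant abort switch offline=occurs, Emergency smoke detector 2 fails=not → at least one input occurs → occurs.
Zone B inoperative [OR]: Zone A down=occurs, Right pressure switch 2 offline=not → at least one input occurs → occurs.
Detection loop 2 unavailable [AND]: Secondary heat detector 2 malfunctions=not, Backup agent cylinder 2 malfunctions=not → not all inputs occur → does not occur.
Manual path 2 unavailable [AND]: Detection loop 2 unavailable=not, Primary zone module 2 malfunctions=not → not all inputs occur → does not occur.
Agent supply 2 lost [AND]: Zone B inoperative=occurs, Manual path 2 unavailable=not → not all inputs occur → does not occur.
Fire suppression does not activate [OR]: Release chain fails=not, Agent supply 2 lost=not, Redundant control panel 2 degraded=not → no input occurs → does not occur.

No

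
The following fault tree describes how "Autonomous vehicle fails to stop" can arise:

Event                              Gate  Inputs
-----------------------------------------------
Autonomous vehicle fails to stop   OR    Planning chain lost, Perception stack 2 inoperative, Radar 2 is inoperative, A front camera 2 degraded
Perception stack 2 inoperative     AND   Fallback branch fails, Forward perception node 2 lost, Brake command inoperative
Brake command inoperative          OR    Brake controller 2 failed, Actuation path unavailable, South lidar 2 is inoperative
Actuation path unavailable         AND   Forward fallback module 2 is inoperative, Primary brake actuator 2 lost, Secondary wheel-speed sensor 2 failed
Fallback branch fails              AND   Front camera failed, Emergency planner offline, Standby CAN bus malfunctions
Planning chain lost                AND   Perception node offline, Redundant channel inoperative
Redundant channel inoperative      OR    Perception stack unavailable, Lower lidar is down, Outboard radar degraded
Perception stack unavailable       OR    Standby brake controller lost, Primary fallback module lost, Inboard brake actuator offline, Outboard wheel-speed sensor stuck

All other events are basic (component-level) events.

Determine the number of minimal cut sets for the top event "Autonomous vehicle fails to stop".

11

Perception stack unavailable [OR]: union of children's cut sets → 4 cut set(s).
Redundant channel inoperative [OR]: union of children's cut sets → 6 cut set(s).
Planning chain lost [AND]: one cut set from each child combined → 1 × 6 = 6 cut set(s).
Fallback branch fails [AND]: one cut set from each child combined → 1 × 1 × 1 = 1 cut set(s).
Actuation path unavailable [AND]: one cut set from each child combined → 1 × 1 × 1 = 1 cut set(s).
Brake command inoperative [OR]: union of children's cut sets → 3 cut set(s).
Perception stack 2 inoperative [AND]: one cut set from each child combined → 1 × 1 × 3 = 3 cut set(s).
Autonomous vehicle fails to stop [OR]: union of children's cut sets → 11 cut set(s).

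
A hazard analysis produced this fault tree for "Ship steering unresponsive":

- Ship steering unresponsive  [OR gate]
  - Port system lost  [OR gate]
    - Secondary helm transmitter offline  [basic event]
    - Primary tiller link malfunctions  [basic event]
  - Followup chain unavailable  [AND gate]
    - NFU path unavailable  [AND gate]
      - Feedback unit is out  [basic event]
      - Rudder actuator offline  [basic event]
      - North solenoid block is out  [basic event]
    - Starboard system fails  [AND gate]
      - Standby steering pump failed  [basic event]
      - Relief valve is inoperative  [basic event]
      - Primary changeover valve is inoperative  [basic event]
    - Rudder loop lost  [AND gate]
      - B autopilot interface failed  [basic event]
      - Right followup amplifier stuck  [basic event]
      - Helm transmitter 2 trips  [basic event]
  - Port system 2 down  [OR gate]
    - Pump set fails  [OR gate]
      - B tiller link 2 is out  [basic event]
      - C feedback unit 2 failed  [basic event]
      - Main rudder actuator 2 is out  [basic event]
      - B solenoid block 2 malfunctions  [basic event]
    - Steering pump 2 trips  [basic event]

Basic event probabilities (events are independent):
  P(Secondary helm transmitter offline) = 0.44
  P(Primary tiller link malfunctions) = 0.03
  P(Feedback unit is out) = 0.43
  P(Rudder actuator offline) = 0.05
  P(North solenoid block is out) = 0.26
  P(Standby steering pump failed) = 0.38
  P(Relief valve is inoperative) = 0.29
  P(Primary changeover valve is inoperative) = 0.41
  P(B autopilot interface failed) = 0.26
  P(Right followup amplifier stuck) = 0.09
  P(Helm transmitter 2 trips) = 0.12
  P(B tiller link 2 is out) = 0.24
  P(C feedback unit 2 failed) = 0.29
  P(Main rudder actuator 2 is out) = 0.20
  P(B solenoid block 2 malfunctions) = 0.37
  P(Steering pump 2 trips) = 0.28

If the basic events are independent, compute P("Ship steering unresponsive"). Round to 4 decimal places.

P(Port system lost) [OR] = 1 − (1−0.44) × (1−0.03) = 0.456800
P(NFU path unavailable) [AND] = 0.43 × 0.05 × 0.26 = 0.005590
P(Starboard system fails) [AND] = 0.38 × 0.29 × 0.41 = 0.045182
P(Rudder loop lost) [AND] = 0.26 × 0.09 × 0.12 = 0.002808
P(Followup chain unavailable) [AND] = 0.005590 × 0.045182 × 0.002808 = 0.000001
P(Pump set fails) [OR] = 1 − (1−0.24) × (1−0.29) × (1−0.20) × (1−0.37) = 0.728042
P(Port system 2 down) [OR] = 1 − (1−0.728042) × (1−0.28) = 0.804190
P(Ship steering unresponsive) [OR] = 1 − (1−0.456800) × (1−0.000001) × (1−0.804190) = 0.893636
Rounded to 4 decimal places: P(Ship steering unresponsive) ≈ 0.8936.

0.8936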